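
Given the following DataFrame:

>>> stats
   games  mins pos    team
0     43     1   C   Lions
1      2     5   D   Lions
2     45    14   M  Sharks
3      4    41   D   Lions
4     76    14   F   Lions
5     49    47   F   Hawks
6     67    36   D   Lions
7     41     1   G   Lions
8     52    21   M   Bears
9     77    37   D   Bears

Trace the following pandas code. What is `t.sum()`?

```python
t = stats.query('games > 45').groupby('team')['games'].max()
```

filter rows where games > 45:
   games  mins pos   team
4     76    14   F  Lions
5     49    47   F  Hawks
6     67    36   D  Lions
8     52    21   M  Bears
9     77    37   D  Bears
group by team, max of games:
team
Bears    77
Hawks    49
Lions    76
Name: games, dtype: int64

202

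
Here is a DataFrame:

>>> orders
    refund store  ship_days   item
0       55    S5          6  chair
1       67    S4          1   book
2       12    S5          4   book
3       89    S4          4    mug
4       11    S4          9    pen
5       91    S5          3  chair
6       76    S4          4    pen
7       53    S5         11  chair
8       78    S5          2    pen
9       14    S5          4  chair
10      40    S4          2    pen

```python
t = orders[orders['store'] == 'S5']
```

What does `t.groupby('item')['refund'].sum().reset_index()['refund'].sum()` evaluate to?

filter rows where store == 'S5':
   refund store  ship_days   item
0      55    S5          6  chair
2      12    S5          4   book
5      91    S5          3  chair
7      53    S5         11  chair
8      78    S5          2    pen
9      14    S5          4  chair
group by item, sum of refund:
item
book      12
chair    213
pen       78
Name: refund, dtype: int64
reset_index():
    item  refund
0   book      12
1  chair     213
2    pen      78
Reading off the sum of column 'refund', we get 303.

303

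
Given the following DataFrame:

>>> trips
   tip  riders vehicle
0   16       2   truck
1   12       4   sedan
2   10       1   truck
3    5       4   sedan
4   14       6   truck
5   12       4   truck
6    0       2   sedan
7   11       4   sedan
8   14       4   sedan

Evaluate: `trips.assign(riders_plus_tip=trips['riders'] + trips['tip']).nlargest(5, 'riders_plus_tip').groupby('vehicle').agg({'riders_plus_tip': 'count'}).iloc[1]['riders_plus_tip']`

3

add column riders_plus_tip = trips['riders'] + trips['tip']:
   tip  riders vehicle  riders_plus_tip
0   16       2   truck               18
1   12       4   sedan               16
2   10       1   truck               11
3    5       4   sedan                9
4   14       6   truck               20
5   12       4   truck               16
6    0       2   sedan                2
7   11       4   sedan               15
8   14       4   sedan               18
take 5 rows with largest riders_plus_tip:
   tip  riders vehicle  riders_plus_tip
4   14       6   truck               20
0   16       2   truck               18
8   14       4   sedan               18
1   12       4   sedan               16
5   12       4   truck               16
group by vehicle, count of riders_plus_tip:
         riders_plus_tip
vehicle                 
sedan                  2
truck                  3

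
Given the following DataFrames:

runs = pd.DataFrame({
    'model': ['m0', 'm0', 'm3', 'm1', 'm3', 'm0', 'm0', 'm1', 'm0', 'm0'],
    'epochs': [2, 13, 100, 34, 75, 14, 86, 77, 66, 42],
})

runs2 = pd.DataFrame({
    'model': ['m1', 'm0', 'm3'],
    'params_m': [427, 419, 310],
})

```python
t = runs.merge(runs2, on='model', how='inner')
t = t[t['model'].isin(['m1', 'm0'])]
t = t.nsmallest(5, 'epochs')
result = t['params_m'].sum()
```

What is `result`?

merge on 'model' (how='inner') → 10 rows:
  model  epochs  params_m
0    m0       2       419
1    m0      13       419
2    m3     100       310
3    m1      34       427
4    m3      75       310
5    m0      14       419
6    m0      86       419
7    m1      77       427
8    m0      66       419
9    m0      42       419
filter rows where model in ['m1', 'm0']:
  model  epochs  params_m
0    m0       2       419
1    m0      13       419
3    m1      34       427
5    m0      14       419
6    m0      86       419
7    m1      77       427
8    m0      66       419
9    m0      42       419
take 5 rows with smallest epochs:
  model  epochs  params_m
0    m0       2       419
1    m0      13       419
5    m0      14       419
3    m1      34       427
9    m0      42       419

2103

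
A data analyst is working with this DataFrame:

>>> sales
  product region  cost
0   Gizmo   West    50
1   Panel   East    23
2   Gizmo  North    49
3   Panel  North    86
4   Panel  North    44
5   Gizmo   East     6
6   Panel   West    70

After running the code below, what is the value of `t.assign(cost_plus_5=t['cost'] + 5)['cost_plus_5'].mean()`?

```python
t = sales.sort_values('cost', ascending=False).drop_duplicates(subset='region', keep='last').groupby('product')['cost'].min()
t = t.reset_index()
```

30.0

sort by cost descending:
  product region  cost
3   Panel  North    86
6   Panel   West    70
0   Gizmo   West    50
2   Gizmo  North    49
4   Panel  North    44
1   Panel   East    23
5   Gizmo   East     6
drop duplicate region (keep=last):
  product region  cost
0   Gizmo   West    50
4   Panel  North    44
5   Gizmo   East     6
group by product, min of cost:
product
Gizmo     6
Panel    44
Name: cost, dtype: int64
reset_index():
  product  cost
0   Gizmo     6
1   Panel    44
add column cost_plus_5 = t['cost'] + 5:
  product  cost  cost_plus_5
0   Gizmo     6           11
1   Panel    44           49
The mean of column 'cost_plus_5' is 30.0.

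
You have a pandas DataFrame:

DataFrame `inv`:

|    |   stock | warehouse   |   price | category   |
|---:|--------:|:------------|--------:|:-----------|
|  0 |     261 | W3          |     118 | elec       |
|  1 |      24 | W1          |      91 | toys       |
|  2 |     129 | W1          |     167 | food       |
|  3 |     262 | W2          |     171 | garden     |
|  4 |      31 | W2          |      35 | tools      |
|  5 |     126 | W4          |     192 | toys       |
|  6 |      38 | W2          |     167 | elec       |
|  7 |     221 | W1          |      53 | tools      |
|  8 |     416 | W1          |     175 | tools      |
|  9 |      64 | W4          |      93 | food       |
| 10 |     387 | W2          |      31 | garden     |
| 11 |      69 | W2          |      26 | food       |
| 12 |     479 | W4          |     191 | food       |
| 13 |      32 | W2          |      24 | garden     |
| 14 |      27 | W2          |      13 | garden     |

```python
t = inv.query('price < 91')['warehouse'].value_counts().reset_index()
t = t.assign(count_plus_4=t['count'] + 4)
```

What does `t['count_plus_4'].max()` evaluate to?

filter rows where price < 91:
    stock warehouse  price category
4      31        W2     35    tools
7     221        W1     53    tools
10    387        W2     31   garden
11     69        W2     26     food
13     32        W2     24   garden
14     27        W2     13   garden
value_counts of warehouse:
warehouse
W2    5
W1    1
Name: count, dtype: int64
reset_index():
  warehouse  count
0        W2      5
1        W1      1
add column count_plus_4 = t['count'] + 4:
  warehouse  count  count_plus_4
0        W2      5             9
1        W1      1             5
The max of column 'count_plus_4' is 9.

9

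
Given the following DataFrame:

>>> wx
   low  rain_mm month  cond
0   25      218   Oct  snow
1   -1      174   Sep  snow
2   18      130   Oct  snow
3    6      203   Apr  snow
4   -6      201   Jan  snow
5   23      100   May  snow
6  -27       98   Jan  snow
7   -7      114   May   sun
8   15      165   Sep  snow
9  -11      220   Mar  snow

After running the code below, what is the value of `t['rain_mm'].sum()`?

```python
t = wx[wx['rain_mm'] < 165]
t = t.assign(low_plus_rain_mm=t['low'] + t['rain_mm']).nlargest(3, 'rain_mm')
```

filter rows where rain_mm < 165:
   low  rain_mm month  cond
2   18      130   Oct  snow
5   23      100   May  snow
6  -27       98   Jan  snow
7   -7      114   May   sun
add column low_plus_rain_mm = t['low'] + t['rain_mm']:
   low  rain_mm month  cond  low_plus_rain_mm
2   18      130   Oct  snow               148
5   23      100   May  snow               123
6  -27       98   Jan  snow                71
7   -7      114   May   sun               107
take 3 rows with largest rain_mm:
   low  rain_mm month  cond  low_plus_rain_mm
2   18      130   Oct  snow               148
7   -7      114   May   sun               107
5   23      100   May  snow               123
Finally, sum of column 'rain_mm' = 344.

344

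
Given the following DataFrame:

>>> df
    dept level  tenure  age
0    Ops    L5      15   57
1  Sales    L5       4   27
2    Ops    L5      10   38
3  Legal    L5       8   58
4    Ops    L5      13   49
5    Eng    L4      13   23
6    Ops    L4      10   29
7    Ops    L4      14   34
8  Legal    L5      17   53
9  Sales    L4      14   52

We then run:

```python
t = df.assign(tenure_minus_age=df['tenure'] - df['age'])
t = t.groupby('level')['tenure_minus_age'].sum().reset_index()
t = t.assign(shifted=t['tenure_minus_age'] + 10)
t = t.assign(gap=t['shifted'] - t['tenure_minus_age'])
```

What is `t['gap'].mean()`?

add column tenure_minus_age = df['tenure'] - df['age']:
    dept level  tenure  age  tenure_minus_age
0    Ops    L5      15   57               -42
1  Sales    L5       4   27               -23
2    Ops    L5      10   38               -28
3  Legal    L5       8   58               -50
4    Ops    L5      13   49               -36
5    Eng    L4      13   23               -10
6    Ops    L4      10   29               -19
7    Ops    L4      14   34               -20
8  Legal    L5      17   53               -36
9  Sales    L4      14   52               -38
group by level, sum of tenure_minus_age:
level
L4    -87
L5   -215
Name: tenure_minus_age, dtype: int64
reset_index():
  level  tenure_minus_age
0    L4               -87
1    L5              -215
add column shifted = t['tenure_minus_age'] + 10:
  level  tenure_minus_age  shifted
0    L4               -87      -77
1    L5              -215     -205
add column gap = t['shifted'] - t['tenure_minus_age']:
  level  tenure_minus_age  shifted  gap
0    L4               -87      -77   10
1    L5              -215     -205   10
So mean() = 10.0.

10.0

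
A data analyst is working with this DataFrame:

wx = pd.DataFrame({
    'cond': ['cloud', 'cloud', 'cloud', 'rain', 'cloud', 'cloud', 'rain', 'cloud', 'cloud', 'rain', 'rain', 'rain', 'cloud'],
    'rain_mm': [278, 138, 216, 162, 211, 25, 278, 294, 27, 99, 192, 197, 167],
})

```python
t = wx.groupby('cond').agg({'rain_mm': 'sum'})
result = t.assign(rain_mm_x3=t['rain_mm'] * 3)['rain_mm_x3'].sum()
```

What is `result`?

6852

group by cond, sum of rain_mm:
       rain_mm
cond          
cloud     1356
rain       928
add column rain_mm_x3 = t['rain_mm'] * 3:
       rain_mm  rain_mm_x3
cond                      
cloud     1356        4068
rain       928        2784
Then the sum of column 'rain_mm_x3': 6852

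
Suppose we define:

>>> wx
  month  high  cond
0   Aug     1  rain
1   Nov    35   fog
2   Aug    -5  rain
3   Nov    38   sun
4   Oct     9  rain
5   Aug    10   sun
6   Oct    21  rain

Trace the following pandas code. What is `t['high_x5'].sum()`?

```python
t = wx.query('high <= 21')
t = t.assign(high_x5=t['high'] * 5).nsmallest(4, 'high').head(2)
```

-20

filter rows where high <= 21:
  month  high  cond
0   Aug     1  rain
2   Aug    -5  rain
4   Oct     9  rain
5   Aug    10   sun
6   Oct    21  rain
add column high_x5 = t['high'] * 5:
  month  high  cond  high_x5
0   Aug     1  rain        5
2   Aug    -5  rain      -25
4   Oct     9  rain       45
5   Aug    10   sun       50
6   Oct    21  rain      105
take 4 rows with smallest high:
  month  high  cond  high_x5
2   Aug    -5  rain      -25
0   Aug     1  rain        5
4   Oct     9  rain       45
5   Aug    10   sun       50
take first 2 rows:
  month  high  cond  high_x5
2   Aug    -5  rain      -25
0   Aug     1  rain        5
Taking the sum of column 'high_x5' gives -20.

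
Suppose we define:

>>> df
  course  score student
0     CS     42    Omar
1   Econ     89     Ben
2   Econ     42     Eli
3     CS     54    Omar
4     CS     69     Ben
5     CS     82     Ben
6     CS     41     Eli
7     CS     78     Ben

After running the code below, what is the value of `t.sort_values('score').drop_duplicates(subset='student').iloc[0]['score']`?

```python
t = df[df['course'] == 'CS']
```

41

filter rows where course == 'CS':
  course  score student
0     CS     42    Omar
3     CS     54    Omar
4     CS     69     Ben
5     CS     82     Ben
6     CS     41     Eli
7     CS     78     Ben
sort by score:
  course  score student
6     CS     41     Eli
0     CS     42    Omar
3     CS     54    Omar
4     CS     69     Ben
7     CS     78     Ben
5     CS     82     Ben
drop duplicate student (keep=first):
  course  score student
6     CS     41     Eli
0     CS     42    Omar
4     CS     69     Ben
Finally, value at position 0, column 'score' = 41.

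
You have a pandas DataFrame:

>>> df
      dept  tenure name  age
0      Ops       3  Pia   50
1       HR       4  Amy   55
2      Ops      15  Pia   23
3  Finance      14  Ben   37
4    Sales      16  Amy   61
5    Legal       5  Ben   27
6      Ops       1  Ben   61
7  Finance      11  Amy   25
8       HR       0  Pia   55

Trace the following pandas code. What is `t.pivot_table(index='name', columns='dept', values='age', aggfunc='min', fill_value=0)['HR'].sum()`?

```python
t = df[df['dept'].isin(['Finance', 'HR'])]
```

filter rows where dept in ['Finance', 'HR']:
      dept  tenure name  age
1       HR       4  Amy   55
3  Finance      14  Ben   37
7  Finance      11  Amy   25
8       HR       0  Pia   55
pivot: rows=name, cols=dept, min(age):
dept  Finance  HR
name             
Amy        25  55
Ben        37   0
Pia         0  55

110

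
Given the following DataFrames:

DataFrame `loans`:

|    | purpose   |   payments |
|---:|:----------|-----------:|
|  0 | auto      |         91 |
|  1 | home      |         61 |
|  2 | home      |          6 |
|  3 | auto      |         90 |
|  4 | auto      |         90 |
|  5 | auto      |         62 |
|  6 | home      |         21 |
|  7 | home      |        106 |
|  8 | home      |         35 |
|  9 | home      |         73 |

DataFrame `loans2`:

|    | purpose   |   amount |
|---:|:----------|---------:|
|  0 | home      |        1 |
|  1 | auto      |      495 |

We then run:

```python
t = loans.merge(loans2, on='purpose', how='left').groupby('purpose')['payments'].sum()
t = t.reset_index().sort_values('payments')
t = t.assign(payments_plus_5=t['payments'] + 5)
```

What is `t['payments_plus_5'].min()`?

merge on 'purpose' (how='left') → 10 rows:
  purpose  payments  amount
0    auto        91     495
1    home        61       1
2    home         6       1
3    auto        90     495
4    auto        90     495
5    auto        62     495
6    home        21       1
7    home       106       1
8    home        35       1
9    home        73       1
group by purpose, sum of payments:
purpose
auto    333
home    302
Name: payments, dtype: int64
reset_index():
  purpose  payments
0    auto       333
1    home       302
sort by payments:
  purpose  payments
1    home       302
0    auto       333
add column payments_plus_5 = t['payments'] + 5:
  purpose  payments  payments_plus_5
1    home       302              307
0    auto       333              338
Reading off the min of column 'payments_plus_5', we get 307.

307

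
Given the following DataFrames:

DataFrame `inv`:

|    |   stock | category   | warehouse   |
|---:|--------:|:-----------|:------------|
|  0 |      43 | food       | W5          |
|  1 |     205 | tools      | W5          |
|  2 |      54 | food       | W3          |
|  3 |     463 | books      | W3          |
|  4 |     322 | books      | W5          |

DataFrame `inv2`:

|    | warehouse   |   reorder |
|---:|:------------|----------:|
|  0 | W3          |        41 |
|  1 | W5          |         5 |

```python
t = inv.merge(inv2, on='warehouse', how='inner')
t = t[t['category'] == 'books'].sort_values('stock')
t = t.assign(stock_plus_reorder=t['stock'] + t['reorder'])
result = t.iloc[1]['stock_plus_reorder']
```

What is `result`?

merge on 'warehouse' (how='inner') → 5 rows:
   stock category warehouse  reorder
0     43     food        W5        5
1    205    tools        W5        5
2     54     food        W3       41
3    463    books        W3       41
4    322    books        W5        5
filter rows where category == 'books':
   stock category warehouse  reorder
3    463    books        W3       41
4    322    books        W5        5
sort by stock:
   stock category warehouse  reorder
4    322    books        W5        5
3    463    books        W3       41
add column stock_plus_reorder = t['stock'] + t['reorder']:
   stock category warehouse  reorder  stock_plus_reorder
4    322    books        W5        5                 327
3    463    books        W3       41                 504
Finally, value at position 1, column 'stock_plus_reorder' = 504.

504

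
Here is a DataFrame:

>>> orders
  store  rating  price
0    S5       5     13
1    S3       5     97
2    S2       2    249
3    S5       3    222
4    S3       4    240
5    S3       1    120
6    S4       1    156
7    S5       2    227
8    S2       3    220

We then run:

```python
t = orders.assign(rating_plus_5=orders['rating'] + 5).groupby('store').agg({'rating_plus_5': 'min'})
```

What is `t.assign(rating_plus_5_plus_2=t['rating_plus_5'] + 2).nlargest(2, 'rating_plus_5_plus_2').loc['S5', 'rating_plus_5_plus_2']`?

add column rating_plus_5 = orders['rating'] + 5:
  store  rating  price  rating_plus_5
0    S5       5     13             10
1    S3       5     97             10
2    S2       2    249              7
3    S5       3    222              8
4    S3       4    240              9
5    S3       1    120              6
6    S4       1    156              6
7    S5       2    227              7
8    S2       3    220              8
group by store, min of rating_plus_5:
       rating_plus_5
store               
S2                 7
S3                 6
S4                 6
S5                 7
add column rating_plus_5_plus_2 = t['rating_plus_5'] + 2:
       rating_plus_5  rating_plus_5_plus_2
store                                     
S2                 7                     9
S3                 6                     8
S4                 6                     8
S5                 7                     9
take 2 rows with largest rating_plus_5_plus_2:
       rating_plus_5  rating_plus_5_plus_2
store                                     
S2                 7                     9
S5                 7                     9
Then the value at row 'S5', column 'rating_plus_5_plus_2': 9

9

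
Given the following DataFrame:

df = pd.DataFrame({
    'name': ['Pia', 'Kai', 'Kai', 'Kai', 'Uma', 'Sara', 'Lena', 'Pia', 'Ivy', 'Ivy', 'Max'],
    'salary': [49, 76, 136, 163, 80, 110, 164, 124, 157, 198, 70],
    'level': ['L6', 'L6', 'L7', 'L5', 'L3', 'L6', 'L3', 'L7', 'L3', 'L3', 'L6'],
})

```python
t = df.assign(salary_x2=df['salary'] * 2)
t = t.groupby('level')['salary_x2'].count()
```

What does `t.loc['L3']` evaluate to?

add column salary_x2 = df['salary'] * 2:
    name  salary level  salary_x2
0    Pia      49    L6         98
1    Kai      76    L6        152
2    Kai     136    L7        272
3    Kai     163    L5        326
4    Uma      80    L3        160
5   Sara     110    L6        220
6   Lena     164    L3        328
7    Pia     124    L7        248
8    Ivy     157    L3        314
9    Ivy     198    L3        396
10   Max      70    L6        140
group by level, count of salary_x2:
level
L3    4
L5    1
L6    4
L7    2
Name: salary_x2, dtype: int64

4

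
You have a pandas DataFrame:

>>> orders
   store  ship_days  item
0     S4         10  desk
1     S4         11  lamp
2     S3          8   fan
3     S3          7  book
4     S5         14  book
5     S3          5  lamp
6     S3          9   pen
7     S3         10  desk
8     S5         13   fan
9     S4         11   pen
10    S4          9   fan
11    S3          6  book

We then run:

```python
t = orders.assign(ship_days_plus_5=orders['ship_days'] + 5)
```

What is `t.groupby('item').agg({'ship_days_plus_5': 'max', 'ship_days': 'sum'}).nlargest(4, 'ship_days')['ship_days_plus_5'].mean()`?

add column ship_days_plus_5 = orders['ship_days'] + 5:
   store  ship_days  item  ship_days_plus_5
0     S4         10  desk                15
1     S4         11  lamp                16
2     S3          8   fan                13
3     S3          7  book                12
4     S5         14  book                19
5     S3          5  lamp                10
6     S3          9   pen                14
7     S3         10  desk                15
8     S5         13   fan                18
9     S4         11   pen                16
10    S4          9   fan                14
11    S3          6  book                11
group by item: max(ship_days_plus_5), sum(ship_days):
      ship_days_plus_5  ship_days
item                             
book                19         27
desk                15         20
fan                 18         30
lamp                16         16
pen                 16         20
take 4 rows with largest ship_days:
      ship_days_plus_5  ship_days
item                             
fan                 18         30
book                19         27
desk                15         20
pen                 16         20
The mean of column 'ship_days_plus_5' is 17.0.

17.0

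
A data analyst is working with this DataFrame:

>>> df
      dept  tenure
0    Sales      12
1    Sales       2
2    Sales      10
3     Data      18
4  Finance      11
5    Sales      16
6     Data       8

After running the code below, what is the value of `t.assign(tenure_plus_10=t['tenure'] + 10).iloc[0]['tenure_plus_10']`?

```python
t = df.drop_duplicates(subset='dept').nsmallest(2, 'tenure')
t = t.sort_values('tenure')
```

drop duplicate dept (keep=first):
      dept  tenure
0    Sales      12
3     Data      18
4  Finance      11
take 2 rows with smallest tenure:
      dept  tenure
4  Finance      11
0    Sales      12
sort by tenure:
      dept  tenure
4  Finance      11
0    Sales      12
add column tenure_plus_10 = t['tenure'] + 10:
      dept  tenure  tenure_plus_10
4  Finance      11              21
0    Sales      12              22

21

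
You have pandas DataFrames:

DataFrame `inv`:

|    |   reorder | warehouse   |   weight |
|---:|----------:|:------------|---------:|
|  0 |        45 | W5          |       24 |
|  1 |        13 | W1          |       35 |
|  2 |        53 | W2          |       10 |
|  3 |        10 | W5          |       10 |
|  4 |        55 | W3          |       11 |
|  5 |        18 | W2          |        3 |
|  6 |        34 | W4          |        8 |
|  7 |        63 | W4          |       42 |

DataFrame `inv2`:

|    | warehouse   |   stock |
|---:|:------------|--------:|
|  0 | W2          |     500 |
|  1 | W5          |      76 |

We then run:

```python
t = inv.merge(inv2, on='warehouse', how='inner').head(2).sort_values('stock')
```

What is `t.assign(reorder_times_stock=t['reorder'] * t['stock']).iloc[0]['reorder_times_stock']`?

merge on 'warehouse' (how='inner') → 4 rows:
   reorder warehouse  weight  stock
0       45        W5      24     76
1       53        W2      10    500
2       10        W5      10     76
3       18        W2       3    500
take first 2 rows:
   reorder warehouse  weight  stock
0       45        W5      24     76
1       53        W2      10    500
sort by stock:
   reorder warehouse  weight  stock
0       45        W5      24     76
1       53        W2      10    500
add column reorder_times_stock = t['reorder'] * t['stock']:
   reorder warehouse  weight  stock  reorder_times_stock
0       45        W5      24     76                 3420
1       53        W2      10    500                26500
The value at position 0, column 'reorder_times_stock' is 3420.

3420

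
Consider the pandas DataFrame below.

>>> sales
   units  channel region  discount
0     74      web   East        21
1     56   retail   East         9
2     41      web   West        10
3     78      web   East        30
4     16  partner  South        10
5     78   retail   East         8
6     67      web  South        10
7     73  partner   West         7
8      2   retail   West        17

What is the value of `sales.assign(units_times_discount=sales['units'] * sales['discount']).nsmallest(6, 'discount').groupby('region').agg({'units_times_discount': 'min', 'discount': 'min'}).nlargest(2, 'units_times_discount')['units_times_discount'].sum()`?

914

add column units_times_discount = sales['units'] * sales['discount']:
   units  channel region  discount  units_times_discount
0     74      web   East        21                  1554
1     56   retail   East         9                   504
2     41      web   West        10                   410
3     78      web   East        30                  2340
4     16  partner  South        10                   160
5     78   retail   East         8                   624
6     67      web  South        10                   670
7     73  partner   West         7                   511
8      2   retail   West        17                    34
take 6 rows with smallest discount:
   units  channel region  discount  units_times_discount
7     73  partner   West         7                   511
5     78   retail   East         8                   624
1     56   retail   East         9                   504
2     41      web   West        10                   410
4     16  partner  South        10                   160
6     67      web  South        10                   670
group by region: min(units_times_discount), min(discount):
        units_times_discount  discount
region                                
East                     504         8
South                    160        10
West                     410         7
take 2 rows with largest units_times_discount:
        units_times_discount  discount
region                                
East                     504         8
West                     410         7
Taking the sum of column 'units_times_discount' gives 914.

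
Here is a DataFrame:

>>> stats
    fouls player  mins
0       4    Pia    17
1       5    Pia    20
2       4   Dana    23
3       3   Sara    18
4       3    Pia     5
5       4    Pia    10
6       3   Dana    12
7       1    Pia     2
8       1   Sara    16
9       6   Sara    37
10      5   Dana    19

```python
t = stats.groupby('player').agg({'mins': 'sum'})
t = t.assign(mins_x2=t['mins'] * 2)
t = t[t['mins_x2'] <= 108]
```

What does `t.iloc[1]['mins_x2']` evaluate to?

group by player, sum of mins:
        mins
player      
Dana      54
Pia       54
Sara      71
add column mins_x2 = t['mins'] * 2:
        mins  mins_x2
player               
Dana      54      108
Pia       54      108
Sara      71      142
filter rows where mins_x2 <= 108:
        mins  mins_x2
player               
Dana      54      108
Pia       54      108
Hence 108.

108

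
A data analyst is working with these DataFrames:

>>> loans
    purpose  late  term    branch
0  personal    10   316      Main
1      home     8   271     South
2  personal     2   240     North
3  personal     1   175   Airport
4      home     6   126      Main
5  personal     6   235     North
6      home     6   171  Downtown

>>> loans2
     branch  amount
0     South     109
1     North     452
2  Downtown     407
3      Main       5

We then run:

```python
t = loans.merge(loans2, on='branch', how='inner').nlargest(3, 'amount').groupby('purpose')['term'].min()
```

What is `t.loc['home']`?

merge on 'branch' (how='inner') → 6 rows:
    purpose  late  term    branch  amount
0  personal    10   316      Main       5
1      home     8   271     South     109
2  personal     2   240     North     452
3      home     6   126      Main       5
4  personal     6   235     North     452
5      home     6   171  Downtown     407
take 3 rows with largest amount:
    purpose  late  term    branch  amount
2  personal     2   240     North     452
4  personal     6   235     North     452
5      home     6   171  Downtown     407
group by purpose, min of term:
purpose
home        171
personal    235
Name: term, dtype: int64
The value at index 'home' is 171.

171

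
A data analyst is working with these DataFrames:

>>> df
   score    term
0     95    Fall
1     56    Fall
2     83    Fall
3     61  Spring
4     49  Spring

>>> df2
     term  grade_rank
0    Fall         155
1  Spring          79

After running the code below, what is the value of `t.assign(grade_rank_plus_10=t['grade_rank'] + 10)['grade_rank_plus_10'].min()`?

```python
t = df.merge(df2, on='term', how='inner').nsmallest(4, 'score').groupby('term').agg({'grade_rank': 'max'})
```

89

merge on 'term' (how='inner') → 5 rows:
   score    term  grade_rank
0     95    Fall         155
1     56    Fall         155
2     83    Fall         155
3     61  Spring          79
4     49  Spring          79
take 4 rows with smallest score:
   score    term  grade_rank
4     49  Spring          79
1     56    Fall         155
3     61  Spring          79
2     83    Fall         155
group by term, max of grade_rank:
        grade_rank
term              
Fall           155
Spring          79
add column grade_rank_plus_10 = t['grade_rank'] + 10:
        grade_rank  grade_rank_plus_10
term                                  
Fall           155                 165
Spring          79                  89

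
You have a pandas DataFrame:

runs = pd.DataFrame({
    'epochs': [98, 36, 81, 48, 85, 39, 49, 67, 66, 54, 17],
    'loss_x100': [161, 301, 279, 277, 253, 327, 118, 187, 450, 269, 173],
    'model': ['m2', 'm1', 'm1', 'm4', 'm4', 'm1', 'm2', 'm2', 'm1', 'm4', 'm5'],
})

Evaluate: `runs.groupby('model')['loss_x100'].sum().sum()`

group by model, sum of loss_x100:
model
m1    1357
m2     466
m4     799
m5     173
Name: loss_x100, dtype: int64

2795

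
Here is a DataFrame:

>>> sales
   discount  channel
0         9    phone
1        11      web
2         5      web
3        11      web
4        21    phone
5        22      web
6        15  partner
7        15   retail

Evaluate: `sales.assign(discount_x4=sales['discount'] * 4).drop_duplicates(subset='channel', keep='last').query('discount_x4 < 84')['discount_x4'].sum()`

120

add column discount_x4 = sales['discount'] * 4:
   discount  channel  discount_x4
0         9    phone           36
1        11      web           44
2         5      web           20
3        11      web           44
4        21    phone           84
5        22      web           88
6        15  partner           60
7        15   retail           60
drop duplicate channel (keep=last):
   discount  channel  discount_x4
4        21    phone           84
5        22      web           88
6        15  partner           60
7        15   retail           60
filter rows where discount_x4 < 84:
   discount  channel  discount_x4
6        15  partner           60
7        15   retail           60
Reading off the sum of column 'discount_x4', we get 120.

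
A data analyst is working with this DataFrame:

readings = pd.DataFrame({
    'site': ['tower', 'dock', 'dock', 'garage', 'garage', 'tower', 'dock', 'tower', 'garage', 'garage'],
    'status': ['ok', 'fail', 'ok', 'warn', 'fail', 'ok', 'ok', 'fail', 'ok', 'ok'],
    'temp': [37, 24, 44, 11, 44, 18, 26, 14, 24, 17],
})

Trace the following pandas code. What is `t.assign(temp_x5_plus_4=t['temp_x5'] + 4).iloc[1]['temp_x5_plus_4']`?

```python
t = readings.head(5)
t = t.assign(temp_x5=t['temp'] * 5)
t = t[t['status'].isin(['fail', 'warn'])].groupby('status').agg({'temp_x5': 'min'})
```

59

take first 5 rows:
     site status  temp
0   tower     ok    37
1    dock   fail    24
2    dock     ok    44
3  garage   warn    11
4  garage   fail    44
add column temp_x5 = t['temp'] * 5:
     site status  temp  temp_x5
0   tower     ok    37      185
1    dock   fail    24      120
2    dock     ok    44      220
3  garage   warn    11       55
4  garage   fail    44      220
filter rows where status in ['fail', 'warn']:
     site status  temp  temp_x5
1    dock   fail    24      120
3  garage   warn    11       55
4  garage   fail    44      220
group by status, min of temp_x5:
        temp_x5
status         
fail        120
warn         55
add column temp_x5_plus_4 = t['temp_x5'] + 4:
        temp_x5  temp_x5_plus_4
status                         
fail        120             124
warn         55              59
value at position 1, column 'temp_x5_plus_4' → 59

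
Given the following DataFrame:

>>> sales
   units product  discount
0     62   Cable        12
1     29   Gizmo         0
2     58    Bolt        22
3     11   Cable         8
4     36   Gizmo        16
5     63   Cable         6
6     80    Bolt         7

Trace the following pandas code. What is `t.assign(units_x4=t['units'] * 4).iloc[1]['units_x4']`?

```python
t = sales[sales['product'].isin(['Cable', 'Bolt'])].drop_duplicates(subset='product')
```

232

filter rows where product in ['Cable', 'Bolt']:
   units product  discount
0     62   Cable        12
2     58    Bolt        22
3     11   Cable         8
5     63   Cable         6
6     80    Bolt         7
drop duplicate product (keep=first):
   units product  discount
0     62   Cable        12
2     58    Bolt        22
add column units_x4 = t['units'] * 4:
   units product  discount  units_x4
0     62   Cable        12       248
2     58    Bolt        22       232
Finally, value at position 1, column 'units_x4' = 232.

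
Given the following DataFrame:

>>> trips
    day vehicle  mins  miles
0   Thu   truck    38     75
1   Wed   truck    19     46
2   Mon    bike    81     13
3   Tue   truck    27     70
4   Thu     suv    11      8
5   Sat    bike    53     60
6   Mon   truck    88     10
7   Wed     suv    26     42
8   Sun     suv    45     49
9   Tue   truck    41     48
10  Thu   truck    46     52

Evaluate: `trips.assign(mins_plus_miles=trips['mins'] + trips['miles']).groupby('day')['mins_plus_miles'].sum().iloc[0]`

192

add column mins_plus_miles = trips['mins'] + trips['miles']:
    day vehicle  mins  miles  mins_plus_miles
0   Thu   truck    38     75              113
1   Wed   truck    19     46               65
2   Mon    bike    81     13               94
3   Tue   truck    27     70               97
4   Thu     suv    11      8               19
5   Sat    bike    53     60              113
6   Mon   truck    88     10               98
7   Wed     suv    26     42               68
8   Sun     suv    45     49               94
9   Tue   truck    41     48               89
10  Thu   truck    46     52               98
group by day, sum of mins_plus_miles:
day
Mon    192
Sat    113
Sun     94
Thu    230
Tue    186
Wed    133
Name: mins_plus_miles, dtype: int64
Reading off the value at position 0, we get 192.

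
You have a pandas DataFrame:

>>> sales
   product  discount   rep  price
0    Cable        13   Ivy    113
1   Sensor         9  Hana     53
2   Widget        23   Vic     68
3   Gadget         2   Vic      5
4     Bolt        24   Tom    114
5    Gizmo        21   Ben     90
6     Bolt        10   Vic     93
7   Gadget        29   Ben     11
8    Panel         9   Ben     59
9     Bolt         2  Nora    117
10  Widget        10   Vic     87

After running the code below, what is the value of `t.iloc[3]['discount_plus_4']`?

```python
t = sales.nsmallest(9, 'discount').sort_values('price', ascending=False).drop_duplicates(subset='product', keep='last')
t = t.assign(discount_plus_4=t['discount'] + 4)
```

27

take 9 rows with smallest discount:
   product  discount   rep  price
3   Gadget         2   Vic      5
9     Bolt         2  Nora    117
1   Sensor         9  Hana     53
8    Panel         9   Ben     59
6     Bolt        10   Vic     93
10  Widget        10   Vic     87
0    Cable        13   Ivy    113
5    Gizmo        21   Ben     90
2   Widget        23   Vic     68
sort by price descending:
   product  discount   rep  price
9     Bolt         2  Nora    117
0    Cable        13   Ivy    113
6     Bolt        10   Vic     93
5    Gizmo        21   Ben     90
10  Widget        10   Vic     87
2   Widget        23   Vic     68
8    Panel         9   Ben     59
1   Sensor         9  Hana     53
3   Gadget         2   Vic      5
drop duplicate product (keep=last):
  product  discount   rep  price
0   Cable        13   Ivy    113
6    Bolt        10   Vic     93
5   Gizmo        21   Ben     90
2  Widget        23   Vic     68
8   Panel         9   Ben     59
1  Sensor         9  Hana     53
3  Gadget         2   Vic      5
add column discount_plus_4 = t['discount'] + 4:
  product  discount   rep  price  discount_plus_4
0   Cable        13   Ivy    113               17
6    Bolt        10   Vic     93               14
5   Gizmo        21   Ben     90               25
2  Widget        23   Vic     68               27
8   Panel         9   Ben     59               13
1  Sensor         9  Hana     53               13
3  Gadget         2   Vic      5                6
Reading off the value at position 3, column 'discount_plus_4', we get 27.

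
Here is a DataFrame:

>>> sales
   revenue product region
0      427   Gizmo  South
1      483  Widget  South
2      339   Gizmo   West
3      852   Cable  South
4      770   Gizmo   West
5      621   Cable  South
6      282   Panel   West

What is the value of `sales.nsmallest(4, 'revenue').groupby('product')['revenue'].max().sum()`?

1192

take 4 rows with smallest revenue:
   revenue product region
6      282   Panel   West
2      339   Gizmo   West
0      427   Gizmo  South
1      483  Widget  South
group by product, max of revenue:
product
Gizmo     427
Panel     282
Widget    483
Name: revenue, dtype: int64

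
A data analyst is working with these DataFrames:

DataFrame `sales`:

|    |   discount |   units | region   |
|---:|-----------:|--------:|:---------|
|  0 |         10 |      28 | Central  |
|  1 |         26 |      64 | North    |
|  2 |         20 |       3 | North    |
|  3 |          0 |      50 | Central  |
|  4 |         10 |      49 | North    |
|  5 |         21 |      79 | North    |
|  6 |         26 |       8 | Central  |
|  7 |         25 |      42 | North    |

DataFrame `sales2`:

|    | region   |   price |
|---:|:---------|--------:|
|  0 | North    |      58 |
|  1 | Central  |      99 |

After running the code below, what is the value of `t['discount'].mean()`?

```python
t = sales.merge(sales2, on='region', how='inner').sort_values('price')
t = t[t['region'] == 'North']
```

merge on 'region' (how='inner') → 8 rows:
   discount  units   region  price
0        10     28  Central     99
1        26     64    North     58
2        20      3    North     58
3         0     50  Central     99
4        10     49    North     58
5        21     79    North     58
6        26      8  Central     99
7        25     42    North     58
sort by price:
   discount  units   region  price
1        26     64    North     58
2        20      3    North     58
4        10     49    North     58
5        21     79    North     58
7        25     42    North     58
0        10     28  Central     99
3         0     50  Central     99
6        26      8  Central     99
filter rows where region == 'North':
   discount  units region  price
1        26     64  North     58
2        20      3  North     58
4        10     49  North     58
5        21     79  North     58
7        25     42  North     58
Hence 20.4.

20.4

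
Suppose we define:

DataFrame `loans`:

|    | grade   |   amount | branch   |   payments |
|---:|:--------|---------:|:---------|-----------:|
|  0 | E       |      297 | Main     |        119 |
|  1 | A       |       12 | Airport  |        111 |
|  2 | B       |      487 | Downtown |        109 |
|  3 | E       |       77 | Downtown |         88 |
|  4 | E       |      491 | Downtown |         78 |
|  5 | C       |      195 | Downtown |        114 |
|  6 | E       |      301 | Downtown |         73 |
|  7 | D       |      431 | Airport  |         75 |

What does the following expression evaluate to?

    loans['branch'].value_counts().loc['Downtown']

value_counts of branch:
branch
Downtown    5
Airport     2
Main        1
Name: count, dtype: int64
Taking the value at index 'Downtown' gives 5.

5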